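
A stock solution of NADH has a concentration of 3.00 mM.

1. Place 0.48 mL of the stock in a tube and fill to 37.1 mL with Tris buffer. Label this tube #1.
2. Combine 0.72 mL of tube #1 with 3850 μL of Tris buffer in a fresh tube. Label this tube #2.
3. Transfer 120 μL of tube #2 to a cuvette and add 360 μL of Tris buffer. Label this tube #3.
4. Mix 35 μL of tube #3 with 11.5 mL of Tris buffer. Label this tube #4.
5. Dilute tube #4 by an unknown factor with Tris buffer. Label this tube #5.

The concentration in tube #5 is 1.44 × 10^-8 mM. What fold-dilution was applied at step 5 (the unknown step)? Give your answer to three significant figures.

Step 1: 0.48 mL brought to 37.1 mL → factor 37.1/0.48 = 77.292
Step 2: 0.72 mL + 3850 μL = 4.57 mL total → factor 4.57/0.72 = 6.3472
Step 3: 120 μL + 360 μL = 480 μL total → factor 480/120 = 4
Step 4: 35 μL + 11.5 mL = 11535 μL total → factor 11535/35 = 329.57
Step 5: unknown factor x
Product of known-step factors = 6.4673 × 10^5
Overall factor = 3.00 mM / (1.44 × 10^-8 mM) = 2.0833 × 10^8
x = 2.0833 × 10^8 / 6.4673 × 10^5 = 322

322-fold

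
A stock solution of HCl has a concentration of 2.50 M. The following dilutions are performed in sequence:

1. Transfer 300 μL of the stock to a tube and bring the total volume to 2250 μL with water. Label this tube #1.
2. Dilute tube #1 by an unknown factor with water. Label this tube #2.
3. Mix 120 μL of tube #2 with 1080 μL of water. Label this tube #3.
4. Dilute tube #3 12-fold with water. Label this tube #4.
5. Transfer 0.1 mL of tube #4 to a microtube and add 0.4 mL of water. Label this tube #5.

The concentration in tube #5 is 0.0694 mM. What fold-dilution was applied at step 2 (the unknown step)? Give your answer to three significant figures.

8.01-fold

Step 1: 300 μL brought to 2250 μL → factor 2250/300 = 7.5
Step 2: unknown factor x
Step 3: 120 μL + 1080 μL = 1200 μL total → factor 1200/120 = 10
Step 4: 12-fold → factor 12
Step 5: 0.1 mL + 0.4 mL = 0.5 mL total → factor 0.5/0.1 = 5
Product of known-step factors = 4500
Overall factor = 2.50 M / (0.0694 mM) = 36023
x = 36023 / 4500 = 8.01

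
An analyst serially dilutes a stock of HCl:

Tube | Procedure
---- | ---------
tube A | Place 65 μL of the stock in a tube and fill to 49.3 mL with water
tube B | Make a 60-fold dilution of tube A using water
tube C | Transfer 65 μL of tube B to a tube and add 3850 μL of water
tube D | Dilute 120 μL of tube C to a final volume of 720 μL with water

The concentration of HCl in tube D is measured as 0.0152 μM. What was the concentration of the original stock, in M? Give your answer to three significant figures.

0.250 M

Step 1: 65 μL brought to 49.3 mL → factor 49300/65 = 758.46
Step 2: 60-fold → factor 60
Step 3: 65 μL + 3850 μL = 3915 μL total → factor 3915/65 = 60.231
Step 4: 120 μL brought to 720 μL → factor 720/120 = 6
Overall dilution factor = 758.46 × 60 × 60.231 × 6 = 1.6446 × 10^7
Stock = 0.0152 μM × 1.6446 × 10^7 = 2.500 × 10^5 μM = 0.250 M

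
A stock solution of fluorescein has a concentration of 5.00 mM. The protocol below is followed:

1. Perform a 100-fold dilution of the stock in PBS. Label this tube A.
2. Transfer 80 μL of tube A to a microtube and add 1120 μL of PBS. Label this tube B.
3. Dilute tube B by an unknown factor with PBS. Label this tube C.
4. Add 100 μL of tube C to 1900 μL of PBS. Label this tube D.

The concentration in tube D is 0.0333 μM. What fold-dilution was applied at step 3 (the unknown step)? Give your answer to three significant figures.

Step 1: 100-fold → factor 100
Step 2: 80 μL + 1120 μL = 1200 μL total → factor 1200/80 = 15
Step 3: unknown factor x
Step 4: 100 μL + 1900 μL = 2000 μL total → factor 2000/100 = 20
Product of known-step factors = 30000
Overall factor = 5.00 mM / (0.0333 μM) = 1.5015 × 10^5
x = 1.5015 × 10^5 / 30000 = 5.01

5.01-fold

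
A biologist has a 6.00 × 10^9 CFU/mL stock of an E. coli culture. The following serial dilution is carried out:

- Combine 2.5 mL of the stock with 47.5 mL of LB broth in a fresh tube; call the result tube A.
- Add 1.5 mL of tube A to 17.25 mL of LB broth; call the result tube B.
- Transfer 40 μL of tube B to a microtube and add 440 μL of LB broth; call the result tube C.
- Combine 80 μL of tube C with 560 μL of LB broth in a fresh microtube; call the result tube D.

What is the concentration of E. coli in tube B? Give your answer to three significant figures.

Step 1: 2.5 mL + 47.5 mL = 50 mL total → factor 50/2.5 = 20
Step 2: 1.5 mL + 17.25 mL = 18.75 mL total → factor 18.75/1.5 = 12.5
Dilution factor through tube B = 20 × 12.5 = 250
[tube B] = 6.00 × 10^9 CFU/mL / 250 = 2.40 × 10^7 CFU/mL

2.40 × 10^7 CFU/mL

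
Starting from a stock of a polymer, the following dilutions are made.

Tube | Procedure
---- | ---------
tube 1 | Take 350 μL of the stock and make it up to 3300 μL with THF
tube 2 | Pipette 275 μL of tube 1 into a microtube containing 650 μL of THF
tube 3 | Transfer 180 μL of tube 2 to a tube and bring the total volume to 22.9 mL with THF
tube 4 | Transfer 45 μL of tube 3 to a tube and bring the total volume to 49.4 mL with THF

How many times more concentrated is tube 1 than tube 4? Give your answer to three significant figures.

Step 1: 350 μL brought to 3300 μL → factor 3300/350 = 9.4286
Step 2: 275 μL + 650 μL = 925 μL total → factor 925/275 = 3.3636
Step 3: 180 μL brought to 22.9 mL → factor 22900/180 = 127.22
Step 4: 45 μL brought to 49.4 mL → factor 49400/45 = 1097.8
Dilution factor to tube 1 = 9.4286; to tube 4 = 4.4293 × 10^6
[tube 1]/[tube 4] = (factor to tube 4)/(factor to tube 1) = 4.4293 × 10^6/9.4286 = 4.70 × 10^5

4.70 × 10^5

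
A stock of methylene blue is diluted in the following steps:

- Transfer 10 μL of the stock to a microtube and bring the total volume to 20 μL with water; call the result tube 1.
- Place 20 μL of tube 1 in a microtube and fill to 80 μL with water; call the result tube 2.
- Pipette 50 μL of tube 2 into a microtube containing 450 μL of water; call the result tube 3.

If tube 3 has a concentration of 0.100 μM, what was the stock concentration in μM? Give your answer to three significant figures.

Step 1: 10 μL brought to 20 μL → factor 20/10 = 2
Step 2: 20 μL brought to 80 μL → factor 80/20 = 4
Step 3: 50 μL + 450 μL = 500 μL total → factor 500/50 = 10
Overall dilution factor = 2 × 4 × 10 = 80
Stock = 0.100 μM × 80 = 8.00 μM

8.00 μM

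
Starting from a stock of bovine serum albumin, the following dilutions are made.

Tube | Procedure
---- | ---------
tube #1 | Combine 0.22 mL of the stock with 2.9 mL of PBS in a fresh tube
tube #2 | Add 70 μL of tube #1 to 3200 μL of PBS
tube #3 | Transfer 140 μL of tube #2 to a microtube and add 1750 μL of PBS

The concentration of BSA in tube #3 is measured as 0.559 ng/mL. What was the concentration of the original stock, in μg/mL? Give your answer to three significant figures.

5.00 μg/mL

Step 1: 0.22 mL + 2.9 mL = 3.12 mL total → factor 3.12/0.22 = 14.182
Step 2: 70 μL + 3200 μL = 3270 μL total → factor 3270/70 = 46.714
Step 3: 140 μL + 1750 μL = 1890 μL total → factor 1890/140 = 13.5
Overall dilution factor = 14.182 × 46.714 × 13.5 = 8943.7
Stock = 0.559 ng/mL × 8943.7 = 5000 ng/mL = 5.00 μg/mL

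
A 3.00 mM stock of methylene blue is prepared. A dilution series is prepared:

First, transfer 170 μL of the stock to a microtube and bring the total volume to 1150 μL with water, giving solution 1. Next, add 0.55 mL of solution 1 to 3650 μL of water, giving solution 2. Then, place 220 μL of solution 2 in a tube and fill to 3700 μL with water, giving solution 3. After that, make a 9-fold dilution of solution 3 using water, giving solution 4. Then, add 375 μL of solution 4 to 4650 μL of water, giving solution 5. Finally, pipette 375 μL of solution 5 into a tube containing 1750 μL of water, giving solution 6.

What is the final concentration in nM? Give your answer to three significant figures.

5.05 nM

Step 1: 170 μL brought to 1150 μL → factor 1150/170 = 6.7647
Step 2: 0.55 mL + 3650 μL = 4.2 mL total → factor 4.2/0.55 = 7.6364
Step 3: 220 μL brought to 3700 μL → factor 3700/220 = 16.818
Step 4: 9-fold → factor 9
Step 5: 375 μL + 4650 μL = 5025 μL total → factor 5025/375 = 13.4
Step 6: 375 μL + 1750 μL = 2125 μL total → factor 2125/375 = 5.6667
Overall dilution factor = 6.7647 × 7.6364 × 16.818 × 9 × 13.4 × 5.6667 = 5.9373 × 10^5
Final = 3.00 mM / 5.9373 × 10^5 = 5.053 × 10^-6 mM = 5.05 nM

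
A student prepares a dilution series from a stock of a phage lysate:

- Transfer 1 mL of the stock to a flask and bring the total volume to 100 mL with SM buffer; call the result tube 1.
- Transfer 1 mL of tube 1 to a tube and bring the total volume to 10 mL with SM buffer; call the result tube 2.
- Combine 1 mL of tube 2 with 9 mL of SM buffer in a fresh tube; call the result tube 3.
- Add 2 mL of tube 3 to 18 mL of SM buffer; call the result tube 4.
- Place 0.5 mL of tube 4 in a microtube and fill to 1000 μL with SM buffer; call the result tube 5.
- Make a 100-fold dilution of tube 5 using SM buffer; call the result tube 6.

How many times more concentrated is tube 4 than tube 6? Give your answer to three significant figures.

200

Step 1: 1 mL brought to 100 mL → factor 100/1 = 100
Step 2: 1 mL brought to 10 mL → factor 10/1 = 10
Step 3: 1 mL + 9 mL = 10 mL total → factor 10/1 = 10
Step 4: 2 mL + 18 mL = 20 mL total → factor 20/2 = 10
Step 5: 0.5 mL brought to 1000 μL → factor 1/0.5 = 2
Step 6: 100-fold → factor 100
Dilution factor to tube 4 = 1 × 10^5; to tube 6 = 2 × 10^7
[tube 4]/[tube 6] = (factor to tube 6)/(factor to tube 4) = 2 × 10^7/1 × 10^5 = 200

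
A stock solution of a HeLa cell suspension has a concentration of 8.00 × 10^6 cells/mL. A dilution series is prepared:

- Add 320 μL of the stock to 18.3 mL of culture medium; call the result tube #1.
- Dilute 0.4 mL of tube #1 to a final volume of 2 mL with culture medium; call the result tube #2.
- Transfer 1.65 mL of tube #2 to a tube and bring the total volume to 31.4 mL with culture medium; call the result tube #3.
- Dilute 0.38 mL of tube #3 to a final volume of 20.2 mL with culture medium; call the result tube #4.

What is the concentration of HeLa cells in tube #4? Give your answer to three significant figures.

Step 1: 320 μL + 18.3 mL = 18620 μL total → factor 18620/320 = 58.188
Step 2: 0.4 mL brought to 2 mL → factor 2/0.4 = 5
Step 3: 1.65 mL brought to 31.4 mL → factor 31.4/1.65 = 19.03
Step 4: 0.38 mL brought to 20.2 mL → factor 20.2/0.38 = 53.158
Overall dilution factor = 58.188 × 5 × 19.03 × 53.158 = 2.9432 × 10^5
Final = 8.00 × 10^6 cells/mL / 2.9432 × 10^5 = 27.2 cells/mL

27.2 cells/mL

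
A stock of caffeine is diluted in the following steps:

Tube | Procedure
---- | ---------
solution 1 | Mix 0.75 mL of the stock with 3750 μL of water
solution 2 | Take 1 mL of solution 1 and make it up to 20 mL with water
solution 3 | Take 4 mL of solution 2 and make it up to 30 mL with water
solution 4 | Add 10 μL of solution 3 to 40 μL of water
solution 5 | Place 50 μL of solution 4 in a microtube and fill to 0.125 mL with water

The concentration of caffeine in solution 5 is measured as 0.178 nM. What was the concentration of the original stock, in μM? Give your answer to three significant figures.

Step 1: 0.75 mL + 3750 μL = 4.5 mL total → factor 4.5/0.75 = 6
Step 2: 1 mL brought to 20 mL → factor 20/1 = 20
Step 3: 4 mL brought to 30 mL → factor 30/4 = 7.5
Step 4: 10 μL + 40 μL = 50 μL total → factor 50/10 = 5
Step 5: 50 μL brought to 0.125 mL → factor 125/50 = 2.5
Overall dilution factor = 6 × 20 × 7.5 × 5 × 2.5 = 11250
Stock = 0.178 nM × 11250 = 2002 nM = 2.00 μM

2.00 μM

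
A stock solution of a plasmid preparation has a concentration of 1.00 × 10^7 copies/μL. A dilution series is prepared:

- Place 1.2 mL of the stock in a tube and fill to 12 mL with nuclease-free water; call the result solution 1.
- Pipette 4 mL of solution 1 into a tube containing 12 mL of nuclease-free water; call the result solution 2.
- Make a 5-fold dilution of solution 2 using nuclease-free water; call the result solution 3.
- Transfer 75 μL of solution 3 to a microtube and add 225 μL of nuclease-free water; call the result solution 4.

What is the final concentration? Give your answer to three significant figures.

1.25 × 10^4 copies/μL

Step 1: 1.2 mL brought to 12 mL → factor 12/1.2 = 10
Step 2: 4 mL + 12 mL = 16 mL total → factor 16/4 = 4
Step 3: 5-fold → factor 5
Step 4: 75 μL + 225 μL = 300 μL total → factor 300/75 = 4
Overall dilution factor = 10 × 4 × 5 × 4 = 800
Final = 1.00 × 10^7 copies/μL / 800 = 1.25 × 10^4 copies/μL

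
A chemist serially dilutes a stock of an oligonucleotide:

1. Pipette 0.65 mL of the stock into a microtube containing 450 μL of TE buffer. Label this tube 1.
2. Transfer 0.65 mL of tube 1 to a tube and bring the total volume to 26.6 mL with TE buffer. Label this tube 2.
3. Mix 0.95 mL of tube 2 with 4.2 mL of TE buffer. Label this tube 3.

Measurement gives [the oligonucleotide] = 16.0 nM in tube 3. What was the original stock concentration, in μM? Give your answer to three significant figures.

Step 1: 0.65 mL + 450 μL = 1.1 mL total → factor 1.1/0.65 = 1.6923
Step 2: 0.65 mL brought to 26.6 mL → factor 26.6/0.65 = 40.923
Step 3: 0.95 mL + 4.2 mL = 5.15 mL total → factor 5.15/0.95 = 5.4211
Overall dilution factor = 1.6923 × 40.923 × 5.4211 = 375.43
Stock = 16.0 nM × 375.43 = 6007 nM = 6.01 μM

6.01 μM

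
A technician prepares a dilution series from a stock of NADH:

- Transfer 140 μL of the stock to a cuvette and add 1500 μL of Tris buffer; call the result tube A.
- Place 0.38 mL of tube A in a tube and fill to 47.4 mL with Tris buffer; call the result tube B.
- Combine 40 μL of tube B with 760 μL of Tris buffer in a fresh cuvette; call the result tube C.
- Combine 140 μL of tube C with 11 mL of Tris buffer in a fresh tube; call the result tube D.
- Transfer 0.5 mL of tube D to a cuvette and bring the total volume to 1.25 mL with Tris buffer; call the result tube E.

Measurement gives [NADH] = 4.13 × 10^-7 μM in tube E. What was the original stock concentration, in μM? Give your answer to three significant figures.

2.40 μM

Step 1: 140 μL + 1500 μL = 1640 μL total → factor 1640/140 = 11.714
Step 2: 0.38 mL brought to 47.4 mL → factor 47.4/0.38 = 124.74
Step 3: 40 μL + 760 μL = 800 μL total → factor 800/40 = 20
Step 4: 140 μL + 11 mL = 11140 μL total → factor 11140/140 = 79.571
Step 5: 0.5 mL brought to 1.25 mL → factor 1.25/0.5 = 2.5
Overall dilution factor = 11.714 × 124.74 × 20 × 79.571 × 2.5 = 5.8135 × 10^6
Stock = 4.13 × 10^-7 μM × 5.8135 × 10^6 = 2.40 μM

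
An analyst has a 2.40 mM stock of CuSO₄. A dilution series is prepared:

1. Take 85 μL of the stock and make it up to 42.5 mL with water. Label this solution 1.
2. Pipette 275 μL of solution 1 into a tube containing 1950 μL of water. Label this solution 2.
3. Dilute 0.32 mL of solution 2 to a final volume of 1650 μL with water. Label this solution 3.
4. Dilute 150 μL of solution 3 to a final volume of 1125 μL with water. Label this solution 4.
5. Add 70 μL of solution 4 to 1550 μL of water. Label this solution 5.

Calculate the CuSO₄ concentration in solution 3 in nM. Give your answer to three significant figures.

Step 1: 85 μL brought to 42.5 mL → factor 42500/85 = 500
Step 2: 275 μL + 1950 μL = 2225 μL total → factor 2225/275 = 8.0909
Step 3: 0.32 mL brought to 1650 μL → factor 1.65/0.32 = 5.1562
Dilution factor through solution 3 = 500 × 8.0909 × 5.1562 = 20859
[solution 3] = 2.40 mM / 20859 = 0.0001151 mM = 115 nM

115 nM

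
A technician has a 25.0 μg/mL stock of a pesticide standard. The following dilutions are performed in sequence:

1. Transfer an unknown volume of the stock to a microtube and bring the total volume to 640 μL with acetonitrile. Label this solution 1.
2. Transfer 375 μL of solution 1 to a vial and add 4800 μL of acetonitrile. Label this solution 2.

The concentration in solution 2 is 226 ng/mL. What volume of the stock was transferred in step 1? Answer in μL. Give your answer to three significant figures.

79.8 μL

Step 1: v brought to 640 μL → factor = 640 μL/v
Step 2: 375 μL + 4800 μL = 5175 μL total → factor 5175/375 = 13.8
Product of known-step factors = 13.8
Overall factor = 25.0 μg/mL / (226 ng/mL) = 110.62
Step-1 factor = 110.62 / 13.8 = 8.0159
v = 640 μL / 8.0159 = 79.8 μL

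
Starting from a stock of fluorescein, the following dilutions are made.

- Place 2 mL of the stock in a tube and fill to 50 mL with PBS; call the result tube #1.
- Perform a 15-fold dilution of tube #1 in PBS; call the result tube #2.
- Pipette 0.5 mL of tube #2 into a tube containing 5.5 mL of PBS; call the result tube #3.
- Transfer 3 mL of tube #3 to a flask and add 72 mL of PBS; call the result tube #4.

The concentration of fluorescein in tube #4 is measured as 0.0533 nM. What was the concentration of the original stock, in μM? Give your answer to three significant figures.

6.00 μM

Step 1: 2 mL brought to 50 mL → factor 50/2 = 25
Step 2: 15-fold → factor 15
Step 3: 0.5 mL + 5.5 mL = 6 mL total → factor 6/0.5 = 12
Step 4: 3 mL + 72 mL = 75 mL total → factor 75/3 = 25
Overall dilution factor = 25 × 15 × 12 × 25 = 1.125 × 10^5
Stock = 0.0533 nM × 1.125 × 10^5 = 5996 nM = 6.00 μM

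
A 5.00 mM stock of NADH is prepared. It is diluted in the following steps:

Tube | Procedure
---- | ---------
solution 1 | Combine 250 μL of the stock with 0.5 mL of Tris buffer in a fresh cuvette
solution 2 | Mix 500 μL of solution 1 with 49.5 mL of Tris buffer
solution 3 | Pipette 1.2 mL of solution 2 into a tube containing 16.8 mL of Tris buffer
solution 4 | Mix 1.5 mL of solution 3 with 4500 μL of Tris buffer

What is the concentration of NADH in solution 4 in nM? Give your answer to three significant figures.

278 nM

Step 1: 250 μL + 0.5 mL = 750 μL total → factor 750/250 = 3
Step 2: 500 μL + 49.5 mL = 50000 μL total → factor 50000/500 = 100
Step 3: 1.2 mL + 16.8 mL = 18 mL total → factor 18/1.2 = 15
Step 4: 1.5 mL + 4500 μL = 6 mL total → factor 6/1.5 = 4
Overall dilution factor = 3 × 100 × 15 × 4 = 18000
Final = 5.00 mM / 18000 = 0.0002778 mM = 278 nM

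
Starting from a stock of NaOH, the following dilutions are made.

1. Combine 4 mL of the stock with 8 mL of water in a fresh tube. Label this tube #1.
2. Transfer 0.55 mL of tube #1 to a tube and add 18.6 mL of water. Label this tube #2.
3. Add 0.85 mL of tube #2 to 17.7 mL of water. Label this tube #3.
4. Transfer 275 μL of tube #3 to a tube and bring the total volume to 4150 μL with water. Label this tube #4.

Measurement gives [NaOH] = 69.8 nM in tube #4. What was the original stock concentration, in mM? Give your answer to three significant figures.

Step 1: 4 mL + 8 mL = 12 mL total → factor 12/4 = 3
Step 2: 0.55 mL + 18.6 mL = 19.15 mL total → factor 19.15/0.55 = 34.818
Step 3: 0.85 mL + 17.7 mL = 18.55 mL total → factor 18.55/0.85 = 21.824
Step 4: 275 μL brought to 4150 μL → factor 4150/275 = 15.091
Overall dilution factor = 3 × 34.818 × 21.824 × 15.091 = 34401
Stock = 69.8 nM × 34401 = 2.401 × 10^6 nM = 2.40 mM

2.40 mM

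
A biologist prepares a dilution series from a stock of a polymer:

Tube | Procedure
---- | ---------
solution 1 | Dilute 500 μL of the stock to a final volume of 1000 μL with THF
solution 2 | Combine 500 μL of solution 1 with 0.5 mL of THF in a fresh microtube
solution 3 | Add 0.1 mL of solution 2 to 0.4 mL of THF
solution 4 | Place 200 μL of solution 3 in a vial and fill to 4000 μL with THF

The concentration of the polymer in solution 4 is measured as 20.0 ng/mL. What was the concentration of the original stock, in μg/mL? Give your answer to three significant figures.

Step 1: 500 μL brought to 1000 μL → factor 1000/500 = 2
Step 2: 500 μL + 0.5 mL = 1000 μL total → factor 1000/500 = 2
Step 3: 0.1 mL + 0.4 mL = 0.5 mL total → factor 0.5/0.1 = 5
Step 4: 200 μL brought to 4000 μL → factor 4000/200 = 20
Overall dilution factor = 2 × 2 × 5 × 20 = 400
Stock = 20.0 ng/mL × 400 = 8000 ng/mL = 8.00 μg/mL

8.00 μg/mL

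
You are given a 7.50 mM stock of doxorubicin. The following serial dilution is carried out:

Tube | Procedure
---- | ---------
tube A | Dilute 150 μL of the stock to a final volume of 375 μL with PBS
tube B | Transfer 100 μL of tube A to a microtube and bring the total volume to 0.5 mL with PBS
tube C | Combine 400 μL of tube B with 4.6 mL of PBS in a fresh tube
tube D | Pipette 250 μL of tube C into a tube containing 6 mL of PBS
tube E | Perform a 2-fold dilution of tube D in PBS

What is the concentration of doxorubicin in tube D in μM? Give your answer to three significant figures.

Step 1: 150 μL brought to 375 μL → factor 375/150 = 2.5
Step 2: 100 μL brought to 0.5 mL → factor 500/100 = 5
Step 3: 400 μL + 4.6 mL = 5000 μL total → factor 5000/400 = 12.5
Step 4: 250 μL + 6 mL = 6250 μL total → factor 6250/250 = 25
Dilution factor through tube D = 2.5 × 5 × 12.5 × 25 = 3906.2
[tube D] = 7.50 mM / 3906.2 = 0.001920 mM = 1.92 μM

1.92 μM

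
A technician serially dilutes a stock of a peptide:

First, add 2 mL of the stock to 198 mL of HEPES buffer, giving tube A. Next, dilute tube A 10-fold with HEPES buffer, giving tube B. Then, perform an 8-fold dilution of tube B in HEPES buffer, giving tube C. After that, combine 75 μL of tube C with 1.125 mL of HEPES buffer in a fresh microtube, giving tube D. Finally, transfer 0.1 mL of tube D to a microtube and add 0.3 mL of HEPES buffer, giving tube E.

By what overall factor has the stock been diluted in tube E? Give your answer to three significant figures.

Step 1: 2 mL + 198 mL = 200 mL total → factor 200/2 = 100
Step 2: 10-fold → factor 10
Step 3: 8-fold → factor 8
Step 4: 75 μL + 1.125 mL = 1200 μL total → factor 1200/75 = 16
Step 5: 0.1 mL + 0.3 mL = 0.4 mL total → factor 0.4/0.1 = 4
Overall dilution factor = 100 × 10 × 8 × 16 × 4 = 5.12 × 10^5

5.12 × 10^5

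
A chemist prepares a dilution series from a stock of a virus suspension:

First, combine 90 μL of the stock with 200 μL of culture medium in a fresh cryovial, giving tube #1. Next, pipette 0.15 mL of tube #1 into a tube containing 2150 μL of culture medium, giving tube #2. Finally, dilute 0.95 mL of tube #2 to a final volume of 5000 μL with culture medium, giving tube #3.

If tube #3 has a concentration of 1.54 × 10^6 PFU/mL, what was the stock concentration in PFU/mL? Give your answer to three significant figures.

4.00 × 10^8 PFU/mL

Step 1: 90 μL + 200 μL = 290 μL total → factor 290/90 = 3.2222
Step 2: 0.15 mL + 2150 μL = 2.3 mL total → factor 2.3/0.15 = 15.333
Step 3: 0.95 mL brought to 5000 μL → factor 5/0.95 = 5.2632
Overall dilution factor = 3.2222 × 15.333 × 5.2632 = 260.04
Stock = 1.54 × 10^6 PFU/mL × 260.04 = 4.00 × 10^8 PFU/mL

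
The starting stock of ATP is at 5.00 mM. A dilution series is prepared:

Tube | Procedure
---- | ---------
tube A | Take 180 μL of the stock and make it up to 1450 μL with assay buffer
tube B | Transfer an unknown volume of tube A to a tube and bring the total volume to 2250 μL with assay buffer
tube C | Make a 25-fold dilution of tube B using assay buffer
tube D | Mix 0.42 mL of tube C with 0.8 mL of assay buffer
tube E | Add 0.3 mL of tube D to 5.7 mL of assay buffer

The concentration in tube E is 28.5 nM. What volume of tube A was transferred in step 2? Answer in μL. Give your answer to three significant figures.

Step 1: 180 μL brought to 1450 μL → factor 1450/180 = 8.0556
Step 2: v brought to 2250 μL → factor = 2250 μL/v
Step 3: 25-fold → factor 25
Step 4: 0.42 mL + 0.8 mL = 1.22 mL total → factor 1.22/0.42 = 2.9048
Step 5: 0.3 mL + 5.7 mL = 6 mL total → factor 6/0.3 = 20
Product of known-step factors = 11700
Overall factor = 5.00 mM / (28.5 nM) = 1.7544 × 10^5
Step-2 factor = 1.7544 × 10^5 / 11700 = 14.995
v = 2250 μL / 14.995 = 150 μL

150 μL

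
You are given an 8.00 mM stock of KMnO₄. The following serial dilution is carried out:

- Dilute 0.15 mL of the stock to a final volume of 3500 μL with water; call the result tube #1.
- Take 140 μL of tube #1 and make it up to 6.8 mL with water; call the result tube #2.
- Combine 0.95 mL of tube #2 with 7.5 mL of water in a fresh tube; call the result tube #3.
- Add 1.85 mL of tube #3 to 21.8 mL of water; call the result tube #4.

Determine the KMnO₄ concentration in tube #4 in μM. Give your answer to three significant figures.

Step 1: 0.15 mL brought to 3500 μL → factor 3.5/0.15 = 23.333
Step 2: 140 μL brought to 6.8 mL → factor 6800/140 = 48.571
Step 3: 0.95 mL + 7.5 mL = 8.45 mL total → factor 8.45/0.95 = 8.8947
Step 4: 1.85 mL + 21.8 mL = 23.65 mL total → factor 23.65/1.85 = 12.784
Overall dilution factor = 23.333 × 48.571 × 8.8947 × 12.784 = 1.2887 × 10^5
Final = 8.00 mM / 1.2887 × 10^5 = 6.208 × 10^-5 mM = 0.0621 μM

0.0621 μM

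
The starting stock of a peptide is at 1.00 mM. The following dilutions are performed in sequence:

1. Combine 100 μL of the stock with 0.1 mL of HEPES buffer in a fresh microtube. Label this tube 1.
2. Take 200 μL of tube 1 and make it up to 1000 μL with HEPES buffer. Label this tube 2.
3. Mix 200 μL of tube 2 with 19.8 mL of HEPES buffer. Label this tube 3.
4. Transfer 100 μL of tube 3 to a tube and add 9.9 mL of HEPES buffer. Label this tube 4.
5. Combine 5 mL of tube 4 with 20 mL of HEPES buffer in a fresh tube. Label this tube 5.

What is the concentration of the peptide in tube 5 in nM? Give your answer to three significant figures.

Step 1: 100 μL + 0.1 mL = 200 μL total → factor 200/100 = 2
Step 2: 200 μL brought to 1000 μL → factor 1000/200 = 5
Step 3: 200 μL + 19.8 mL = 20000 μL total → factor 20000/200 = 100
Step 4: 100 μL + 9.9 mL = 10000 μL total → factor 10000/100 = 100
Step 5: 5 mL + 20 mL = 25 mL total → factor 25/5 = 5
Overall dilution factor = 2 × 5 × 100 × 100 × 5 = 5 × 10^5
Final = 1.00 mM / 5 × 10^5 = 2.000 × 10^-6 mM = 2.00 nM

2.00 nM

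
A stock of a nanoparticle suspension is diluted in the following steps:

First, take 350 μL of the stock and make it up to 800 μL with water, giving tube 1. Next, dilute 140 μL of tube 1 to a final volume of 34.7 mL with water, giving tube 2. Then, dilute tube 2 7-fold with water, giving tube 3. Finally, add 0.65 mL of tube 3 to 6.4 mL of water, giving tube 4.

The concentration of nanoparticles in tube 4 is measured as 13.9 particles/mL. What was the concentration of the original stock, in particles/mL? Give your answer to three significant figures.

5.98 × 10^5 particles/mL

Step 1: 350 μL brought to 800 μL → factor 800/350 = 2.2857
Step 2: 140 μL brought to 34.7 mL → factor 34700/140 = 247.86
Step 3: 7-fold → factor 7
Step 4: 0.65 mL + 6.4 mL = 7.05 mL total → factor 7.05/0.65 = 10.846
Overall dilution factor = 2.2857 × 247.86 × 7 × 10.846 = 43013
Stock = 13.9 particles/mL × 43013 = 5.98 × 10^5 particles/mL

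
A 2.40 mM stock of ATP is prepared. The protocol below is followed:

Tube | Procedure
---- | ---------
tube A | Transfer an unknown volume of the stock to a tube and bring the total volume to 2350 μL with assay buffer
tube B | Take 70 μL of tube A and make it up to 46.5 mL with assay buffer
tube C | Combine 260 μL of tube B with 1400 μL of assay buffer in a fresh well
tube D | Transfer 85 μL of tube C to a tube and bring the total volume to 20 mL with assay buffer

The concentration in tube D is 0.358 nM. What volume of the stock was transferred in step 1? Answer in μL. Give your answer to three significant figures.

350 μL

Step 1: v brought to 2350 μL → factor = 2350 μL/v
Step 2: 70 μL brought to 46.5 mL → factor 46500/70 = 664.29
Step 3: 260 μL + 1400 μL = 1660 μL total → factor 1660/260 = 6.3846
Step 4: 85 μL brought to 20 mL → factor 20000/85 = 235.29
Product of known-step factors = 9.9793 × 10^5
Overall factor = 2.40 mM / (0.358 nM) = 6.7039 × 10^6
Step-1 factor = 6.7039 × 10^6 / 9.9793 × 10^5 = 6.7178
v = 2350 μL / 6.7178 = 350 μL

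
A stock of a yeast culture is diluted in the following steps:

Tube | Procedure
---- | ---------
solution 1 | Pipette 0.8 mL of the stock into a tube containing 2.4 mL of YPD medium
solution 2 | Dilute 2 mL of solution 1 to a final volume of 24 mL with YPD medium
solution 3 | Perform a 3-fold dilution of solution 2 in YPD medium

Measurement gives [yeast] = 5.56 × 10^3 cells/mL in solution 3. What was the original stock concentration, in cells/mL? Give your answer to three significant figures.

8.01 × 10^5 cells/mL

Step 1: 0.8 mL + 2.4 mL = 3.2 mL total → factor 3.2/0.8 = 4
Step 2: 2 mL brought to 24 mL → factor 24/2 = 12
Step 3: 3-fold → factor 3
Overall dilution factor = 4 × 12 × 3 = 144
Stock = 5.56 × 10^3 cells/mL × 144 = 8.01 × 10^5 cells/mL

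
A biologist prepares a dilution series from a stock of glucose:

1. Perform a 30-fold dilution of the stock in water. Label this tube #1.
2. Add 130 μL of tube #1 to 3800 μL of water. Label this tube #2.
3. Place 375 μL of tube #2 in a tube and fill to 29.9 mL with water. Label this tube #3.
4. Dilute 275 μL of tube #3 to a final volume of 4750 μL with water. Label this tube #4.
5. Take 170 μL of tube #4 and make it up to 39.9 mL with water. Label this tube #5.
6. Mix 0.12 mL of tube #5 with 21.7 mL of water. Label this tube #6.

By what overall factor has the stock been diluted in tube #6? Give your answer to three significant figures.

Step 1: 30-fold → factor 30
Step 2: 130 μL + 3800 μL = 3930 μL total → factor 3930/130 = 30.231
Step 3: 375 μL brought to 29.9 mL → factor 29900/375 = 79.733
Step 4: 275 μL brought to 4750 μL → factor 4750/275 = 17.273
Step 5: 170 μL brought to 39.9 mL → factor 39900/170 = 234.71
Step 6: 0.12 mL + 21.7 mL = 21.82 mL total → factor 21.82/0.12 = 181.83
Overall dilution factor = 30 × 30.231 × 79.733 × 17.273 × 234.71 × 181.83 = 5.3305 × 10^10

5.33 × 10^10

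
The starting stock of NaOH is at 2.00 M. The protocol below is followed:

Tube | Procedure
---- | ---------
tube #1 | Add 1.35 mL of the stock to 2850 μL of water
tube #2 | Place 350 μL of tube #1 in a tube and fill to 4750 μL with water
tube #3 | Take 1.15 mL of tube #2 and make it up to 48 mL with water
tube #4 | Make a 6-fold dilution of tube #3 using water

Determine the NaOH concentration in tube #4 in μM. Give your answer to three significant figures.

Step 1: 1.35 mL + 2850 μL = 4.2 mL total → factor 4.2/1.35 = 3.1111
Step 2: 350 μL brought to 4750 μL → factor 4750/350 = 13.571
Step 3: 1.15 mL brought to 48 mL → factor 48/1.15 = 41.739
Step 4: 6-fold → factor 6
Overall dilution factor = 3.1111 × 13.571 × 41.739 × 6 = 10574
Final = 2.00 M / 10574 = 0.0001891 M = 189 μM

189 μM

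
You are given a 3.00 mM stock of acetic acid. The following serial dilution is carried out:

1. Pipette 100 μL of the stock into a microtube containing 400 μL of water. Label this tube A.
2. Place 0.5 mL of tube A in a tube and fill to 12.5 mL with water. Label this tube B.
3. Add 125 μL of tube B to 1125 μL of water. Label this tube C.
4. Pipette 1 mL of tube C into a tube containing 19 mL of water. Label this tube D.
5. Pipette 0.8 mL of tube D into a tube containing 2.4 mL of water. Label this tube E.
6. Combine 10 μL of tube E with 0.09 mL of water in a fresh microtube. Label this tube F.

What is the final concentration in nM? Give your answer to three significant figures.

3.00 nM

Step 1: 100 μL + 400 μL = 500 μL total → factor 500/100 = 5
Step 2: 0.5 mL brought to 12.5 mL → factor 12.5/0.5 = 25
Step 3: 125 μL + 1125 μL = 1250 μL total → factor 1250/125 = 10
Step 4: 1 mL + 19 mL = 20 mL total → factor 20/1 = 20
Step 5: 0.8 mL + 2.4 mL = 3.2 mL total → factor 3.2/0.8 = 4
Step 6: 10 μL + 0.09 mL = 100 μL total → factor 100/10 = 10
Overall dilution factor = 5 × 25 × 10 × 20 × 4 × 10 = 1 × 10^6
Final = 3.00 mM / 1 × 10^6 = 3.000 × 10^-6 mM = 3.00 nM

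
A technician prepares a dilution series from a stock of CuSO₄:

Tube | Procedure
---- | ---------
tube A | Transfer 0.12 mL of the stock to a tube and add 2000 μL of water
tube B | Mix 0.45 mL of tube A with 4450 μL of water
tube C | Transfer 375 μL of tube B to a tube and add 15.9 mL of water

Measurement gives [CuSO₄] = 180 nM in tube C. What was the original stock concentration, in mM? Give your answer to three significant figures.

1.50 mM

Step 1: 0.12 mL + 2000 μL = 2.12 mL total → factor 2.12/0.12 = 17.667
Step 2: 0.45 mL + 4450 μL = 4.9 mL total → factor 4.9/0.45 = 10.889
Step 3: 375 μL + 15.9 mL = 16275 μL total → factor 16275/375 = 43.4
Overall dilution factor = 17.667 × 10.889 × 43.4 = 8348.9
Stock = 180 nM × 8348.9 = 1.503 × 10^6 nM = 1.50 mM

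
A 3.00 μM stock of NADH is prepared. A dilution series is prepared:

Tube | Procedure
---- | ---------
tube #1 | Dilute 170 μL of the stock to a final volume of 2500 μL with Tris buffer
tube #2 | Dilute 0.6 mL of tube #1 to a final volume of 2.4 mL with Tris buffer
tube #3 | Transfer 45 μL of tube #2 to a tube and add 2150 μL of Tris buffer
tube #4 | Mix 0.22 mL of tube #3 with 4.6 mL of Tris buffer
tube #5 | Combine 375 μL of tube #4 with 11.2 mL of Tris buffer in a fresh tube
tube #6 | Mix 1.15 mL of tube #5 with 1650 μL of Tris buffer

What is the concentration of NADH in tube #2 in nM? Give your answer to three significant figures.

Step 1: 170 μL brought to 2500 μL → factor 2500/170 = 14.706
Step 2: 0.6 mL brought to 2.4 mL → factor 2.4/0.6 = 4
Dilution factor through tube #2 = 14.706 × 4 = 58.824
[tube #2] = 3.00 μM / 58.824 = 0.05100 μM = 51.0 nM

51.0 nM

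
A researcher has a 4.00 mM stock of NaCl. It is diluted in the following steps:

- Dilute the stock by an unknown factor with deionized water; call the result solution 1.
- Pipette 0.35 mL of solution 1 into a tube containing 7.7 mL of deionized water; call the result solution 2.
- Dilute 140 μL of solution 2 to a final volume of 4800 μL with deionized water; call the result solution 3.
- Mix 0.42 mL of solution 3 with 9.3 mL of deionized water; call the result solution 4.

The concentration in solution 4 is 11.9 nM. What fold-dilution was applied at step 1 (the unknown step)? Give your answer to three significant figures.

18.4-fold

Step 1: unknown factor x
Step 2: 0.35 mL + 7.7 mL = 8.05 mL total → factor 8.05/0.35 = 23
Step 3: 140 μL brought to 4800 μL → factor 4800/140 = 34.286
Step 4: 0.42 mL + 9.3 mL = 9.72 mL total → factor 9.72/0.42 = 23.143
Product of known-step factors = 18250
Overall factor = 4.00 mM / (11.9 nM) = 3.3613 × 10^5
x = 3.3613 × 10^5 / 18250 = 18.4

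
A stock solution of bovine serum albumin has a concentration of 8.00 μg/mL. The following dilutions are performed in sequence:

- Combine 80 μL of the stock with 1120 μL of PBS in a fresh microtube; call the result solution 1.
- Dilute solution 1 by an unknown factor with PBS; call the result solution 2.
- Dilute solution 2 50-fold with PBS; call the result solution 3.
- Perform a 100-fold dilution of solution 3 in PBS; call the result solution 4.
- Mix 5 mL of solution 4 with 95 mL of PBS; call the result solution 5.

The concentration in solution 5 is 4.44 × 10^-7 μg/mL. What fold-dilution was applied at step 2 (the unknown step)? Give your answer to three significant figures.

12.0-fold

Step 1: 80 μL + 1120 μL = 1200 μL total → factor 1200/80 = 15
Step 2: unknown factor x
Step 3: 50-fold → factor 50
Step 4: 100-fold → factor 100
Step 5: 5 mL + 95 mL = 100 mL total → factor 100/5 = 20
Product of known-step factors = 1.5 × 10^6
Overall factor = 8.00 μg/mL / (4.44 × 10^-7 μg/mL) = 1.8018 × 10^7
x = 1.8018 × 10^7 / 1.5 × 10^6 = 12.0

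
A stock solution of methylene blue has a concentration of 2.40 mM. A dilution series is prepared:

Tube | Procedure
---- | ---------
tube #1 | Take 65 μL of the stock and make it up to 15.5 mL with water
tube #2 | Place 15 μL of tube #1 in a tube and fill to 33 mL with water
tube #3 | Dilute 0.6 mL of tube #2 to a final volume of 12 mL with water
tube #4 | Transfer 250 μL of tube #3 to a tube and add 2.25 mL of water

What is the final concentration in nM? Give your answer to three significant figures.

Step 1: 65 μL brought to 15.5 mL → factor 15500/65 = 238.46
Step 2: 15 μL brought to 33 mL → factor 33000/15 = 2200
Step 3: 0.6 mL brought to 12 mL → factor 12/0.6 = 20
Step 4: 250 μL + 2.25 mL = 2500 μL total → factor 2500/250 = 10
Overall dilution factor = 238.46 × 2200 × 20 × 10 = 1.0492 × 10^8
Final = 2.40 mM / 1.0492 × 10^8 = 2.287 × 10^-8 mM = 0.0229 nM

0.0229 nM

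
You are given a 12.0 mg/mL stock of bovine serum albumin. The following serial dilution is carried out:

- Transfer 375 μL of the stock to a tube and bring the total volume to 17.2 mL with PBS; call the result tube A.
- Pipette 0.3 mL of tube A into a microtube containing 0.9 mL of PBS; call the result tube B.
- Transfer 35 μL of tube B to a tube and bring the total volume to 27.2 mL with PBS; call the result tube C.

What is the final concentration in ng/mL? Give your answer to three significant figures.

Step 1: 375 μL brought to 17.2 mL → factor 17200/375 = 45.867
Step 2: 0.3 mL + 0.9 mL = 1.2 mL total → factor 1.2/0.3 = 4
Step 3: 35 μL brought to 27.2 mL → factor 27200/35 = 777.14
Overall dilution factor = 45.867 × 4 × 777.14 = 1.4258 × 10^5
Final = 12.0 mg/mL / 1.4258 × 10^5 = 8.416 × 10^-5 mg/mL = 84.2 ng/mL

84.2 ng/mL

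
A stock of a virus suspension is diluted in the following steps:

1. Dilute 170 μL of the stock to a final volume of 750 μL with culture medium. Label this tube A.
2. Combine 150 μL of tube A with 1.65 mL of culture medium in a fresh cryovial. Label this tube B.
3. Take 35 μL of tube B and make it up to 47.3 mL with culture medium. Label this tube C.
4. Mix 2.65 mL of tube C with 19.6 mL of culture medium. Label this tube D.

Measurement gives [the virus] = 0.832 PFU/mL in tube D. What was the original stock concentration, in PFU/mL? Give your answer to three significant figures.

5.00 × 10^5 PFU/mL

Step 1: 170 μL brought to 750 μL → factor 750/170 = 4.4118
Step 2: 150 μL + 1.65 mL = 1800 μL total → factor 1800/150 = 12
Step 3: 35 μL brought to 47.3 mL → factor 47300/35 = 1351.4
Step 4: 2.65 mL + 19.6 mL = 22.25 mL total → factor 22.25/2.65 = 8.3962
Overall dilution factor = 4.4118 × 12 × 1351.4 × 8.3962 = 6.0072 × 10^5
Stock = 0.832 PFU/mL × 6.0072 × 10^5 = 5.00 × 10^5 PFU/mL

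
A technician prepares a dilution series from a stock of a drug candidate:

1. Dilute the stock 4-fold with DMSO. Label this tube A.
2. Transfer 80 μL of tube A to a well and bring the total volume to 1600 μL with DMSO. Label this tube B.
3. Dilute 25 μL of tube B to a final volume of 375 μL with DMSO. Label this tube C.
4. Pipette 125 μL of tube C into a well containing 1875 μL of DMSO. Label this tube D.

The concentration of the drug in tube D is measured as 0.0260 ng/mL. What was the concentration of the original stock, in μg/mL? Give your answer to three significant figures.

Step 1: 4-fold → factor 4
Step 2: 80 μL brought to 1600 μL → factor 1600/80 = 20
Step 3: 25 μL brought to 375 μL → factor 375/25 = 15
Step 4: 125 μL + 1875 μL = 2000 μL total → factor 2000/125 = 16
Overall dilution factor = 4 × 20 × 15 × 16 = 19200
Stock = 0.0260 ng/mL × 19200 = 499.2 ng/mL = 0.499 μg/mL

0.499 μg/mL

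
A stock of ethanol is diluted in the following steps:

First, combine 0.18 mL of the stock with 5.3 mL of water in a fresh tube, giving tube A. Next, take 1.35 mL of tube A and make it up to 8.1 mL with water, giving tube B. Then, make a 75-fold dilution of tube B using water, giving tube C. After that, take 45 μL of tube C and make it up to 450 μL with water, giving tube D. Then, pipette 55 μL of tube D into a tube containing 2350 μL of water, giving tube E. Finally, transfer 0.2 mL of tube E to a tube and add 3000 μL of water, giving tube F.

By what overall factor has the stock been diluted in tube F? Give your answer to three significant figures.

Step 1: 0.18 mL + 5.3 mL = 5.48 mL total → factor 5.48/0.18 = 30.444
Step 2: 1.35 mL brought to 8.1 mL → factor 8.1/1.35 = 6
Step 3: 75-fold → factor 75
Step 4: 45 μL brought to 450 μL → factor 450/45 = 10
Step 5: 55 μL + 2350 μL = 2405 μL total → factor 2405/55 = 43.727
Step 6: 0.2 mL + 3000 μL = 3.2 mL total → factor 3.2/0.2 = 16
Overall dilution factor = 30.444 × 6 × 75 × 10 × 43.727 × 16 = 9.585 × 10^7

9.59 × 10^7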